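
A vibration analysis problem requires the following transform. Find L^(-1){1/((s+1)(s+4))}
Partial fractions: 1/((s+1)(s+4))=A/(s+1)+B/(s+4)
Cover-up: A=1/(s+4)|_{s=-1}=1/3; B=1/(s+1)|_{s=-4}=-1/3
L^(-1)=(1/3)e^(-t) - (1/3)e^(-4t)

Answer: (1/3)(e^(-t) - e^(-4t))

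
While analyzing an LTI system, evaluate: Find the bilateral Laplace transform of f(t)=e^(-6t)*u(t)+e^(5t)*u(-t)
For e^(-6t) * u(t): L=1/(s+6), Re(s) > -6
For e^(5t) * u(-t): L=-1/(s-5), Re(s) < 5
Combined: F(s)=1/(s+6)-1/(s-5), -6 < Re(s) < 5

Answer: 1/(s+6)-1/(s-5), ROC: -6 < Re(s) < 5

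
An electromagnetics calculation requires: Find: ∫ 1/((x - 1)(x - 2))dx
Partial fractions: 1/((x-1)(x-2))=A/(x-1)+B/(x-2)
A=-1, B=1
∫ [-1· 1/(x-1)+1· 1/(x-2)] dx
=(1)[ln|x-2| - ln|x-1|]+C

Answer: ln|(x-2)/(x-1)|+C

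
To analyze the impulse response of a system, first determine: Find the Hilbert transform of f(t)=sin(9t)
The Hilbert transform shifts each frequency component by -pi/2.
H{sin(wt)} = -cos(wt)
With w = 9: H{sin(9t)} = -cos(9t)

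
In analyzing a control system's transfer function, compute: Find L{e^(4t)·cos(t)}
First shifting: L{e^(at)f(t)} = F(s-a)
L{cos(t)} = s/(s²+1)
Shift: (s-4)/((s-4)²+1)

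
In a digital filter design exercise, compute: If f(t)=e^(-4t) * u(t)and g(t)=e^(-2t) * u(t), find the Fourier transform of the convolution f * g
By the convolution theorem: F{f*g} = F(omega)*G(omega)
F(omega) = 1/(4 + j*omega), G(omega) = 1/(2 + j*omega)
F{f*g} = 1/((4 + j*omega)(2 + j*omega))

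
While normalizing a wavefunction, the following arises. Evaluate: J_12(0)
J_n(0)=0 for all n > 0 (Bessel function of first kind)
J_12(0)=0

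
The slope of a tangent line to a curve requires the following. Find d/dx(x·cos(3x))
Product rule: (fg)'=f'g+fg'
f=x, f'=1
g=cos(3x), g'=-3·sin(3x)

Answer: cos(3x)-3x·sin(3x)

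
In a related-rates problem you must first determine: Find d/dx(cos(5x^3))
Chain rule: d/dx[cos(u)] = -sin(u)·u' where u = 5x^3
u' = 15x^2

Answer: -15x^2·sin(5x^3)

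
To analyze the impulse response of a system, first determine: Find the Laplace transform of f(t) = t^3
L{t^n} = n!/s^(n + 1)
L{t^3} = 3!/s^4 = 6/s^4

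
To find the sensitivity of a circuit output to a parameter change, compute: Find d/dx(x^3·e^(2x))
Product rule: (fg)' = f'g+fg'
f = x^3, f' = 3x^2
g = e^(2x), g' = 2·e^(2x)

Answer: 3x^2·e^(2x)+2x^3·e^(2x)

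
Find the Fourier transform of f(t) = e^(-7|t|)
Using the standard pair: F{e^(-a|t|)}=2a/(a^2+omega^2)
With a=7: F(omega)=14/(49+omega^2)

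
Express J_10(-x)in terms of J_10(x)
For integer n: J_n(-x) = (-1)^n J_n(x)
With n = 10: J_10(-x) = (-1)^10 J_10(x) = J_10(x)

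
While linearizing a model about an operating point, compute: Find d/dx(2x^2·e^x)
Product rule: (fg)'=f'g + fg'
f=2x^2, f'=4x
g=e^x, g'=e^x

Answer: 4x·e^x + 2x^2·e^x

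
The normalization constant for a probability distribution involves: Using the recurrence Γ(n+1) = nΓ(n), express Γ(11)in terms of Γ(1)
Γ(11) = 10Γ(10) = 10·9Γ(9) = ... = 10!·Γ(1) = 3628800·Γ(1)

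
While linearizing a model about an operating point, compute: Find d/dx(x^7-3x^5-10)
Power rule: d/dx(ax^n)=n·a·x^(n-1)
Term by term: 7·x^6-15·x^4

Answer: 7x^6-15x^4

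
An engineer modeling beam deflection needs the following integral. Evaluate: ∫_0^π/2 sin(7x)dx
Antiderivative: -cos(7x)/7
Evaluate at bounds: [-cos(7·π/2)/7] - [-cos(7·0)/7]
= (-(0) + (1))/7 = 1/7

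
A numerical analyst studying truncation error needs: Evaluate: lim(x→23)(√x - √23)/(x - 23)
Multiply by conjugate (√x + √23)/(√x + √23):
=(x - 23)/((x - 23)(√x + √23))=1/(√x + √23)
As x → 23: 1/(2√23)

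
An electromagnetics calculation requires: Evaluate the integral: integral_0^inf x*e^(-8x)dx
This is a Gamma integral. Substitute u=8x (du=8 dx):
integral_0^inf x*e^(-8x) dx=(1/8^2) integral_0^inf u^1*e^(-u) du
=Gamma(2)/8^2=1!/8^2=1/64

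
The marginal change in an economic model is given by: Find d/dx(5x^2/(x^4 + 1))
Quotient rule: (f/g)'=(f'g - fg')/g²
f=5x^2, f'=10x
g=x^4+1, g'=4x^3

Answer: (10x·(x^4+1)-20x^5)/(x^4+1)²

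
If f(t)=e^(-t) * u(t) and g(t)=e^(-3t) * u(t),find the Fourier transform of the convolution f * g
By the convolution theorem: F{f * g} = F(omega) * G(omega)
F(omega) = 1/(1 + j * omega), G(omega) = 1/(3 + j * omega)
F{f * g} = 1/((1 + j * omega)(3 + j * omega))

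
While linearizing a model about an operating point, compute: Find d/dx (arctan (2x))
d/dx[arctan(u)]=u'/(1 + u²), u=2x, u'=2

Answer: 2/(1 + 4x²)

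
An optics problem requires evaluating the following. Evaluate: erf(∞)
erf(∞)=1 (the error function converges to 1)

Answer: 1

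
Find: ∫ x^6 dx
Using power rule: ∫ x^6 dx = 1/7 x^7+C = (1/7)x^7+C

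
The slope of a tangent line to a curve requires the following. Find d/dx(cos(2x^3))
Chain rule: d/dx[cos(u)]=-sin(u)·u' where u=2x^3
u'=6x^2

Answer: -6x^2·sin(2x^3)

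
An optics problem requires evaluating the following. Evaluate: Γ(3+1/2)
Γ(n+1/2) = (2n)!√π/(4^n·n!)
= 720√π/(64·6) = (15/8)·√π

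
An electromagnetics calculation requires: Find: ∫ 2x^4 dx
Using power rule: ∫ 2x^4 dx = 2/5 x^5+C = (2/5)x^5+C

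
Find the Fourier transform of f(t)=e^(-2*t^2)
The Fourier transform of a Gaussian e^(-a*t^2) is sqrt(pi/a)*e^(-omega^2/(4a)).
With a = 2: F(omega) = sqrt(pi/2)*e^(-omega^2/8)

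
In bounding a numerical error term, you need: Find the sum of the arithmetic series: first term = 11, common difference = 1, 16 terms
Last term: a_n=11 + (16 - 1)·1=26
Sum=n(a_1 + a_n)/2=16(11 + 26)/2=296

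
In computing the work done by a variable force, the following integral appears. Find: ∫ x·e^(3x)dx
Integration by parts: u = x, dv = e^(3x) dx
du = dx, v = e^(3x)/3
= x·e^(3x)/3 - ∫ e^(3x)/3 dx
= x·e^(3x)/3 - e^(3x)/9+C

Answer: e^(3x)(x/3-1/9)+C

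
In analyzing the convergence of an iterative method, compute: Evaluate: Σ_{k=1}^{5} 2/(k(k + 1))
Partial fractions: 2/(k(k + 1))=2/k - 2/(k + 1)
Telescoping sum: 2(1 - 1/6)=2·5/6

Answer: 5/3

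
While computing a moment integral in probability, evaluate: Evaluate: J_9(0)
J_n(0) = 0 for all n > 0 (Bessel function of first kind)
J_9(0) = 0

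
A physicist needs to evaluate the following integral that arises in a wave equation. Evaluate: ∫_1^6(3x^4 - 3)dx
Step 1: Find antiderivative F(x)=(3/5)x^5-3x
Step 2: F(6) - F(1)=23238/5 - (-12/5)=4650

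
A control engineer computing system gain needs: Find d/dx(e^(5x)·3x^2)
Product rule: (fg)'=f'g+fg'
f=e^(5x), f'=5·e^(5x)
g=3x^2, g'=6x

Answer: 15·e^(5x)·x^2+6·e^(5x)·x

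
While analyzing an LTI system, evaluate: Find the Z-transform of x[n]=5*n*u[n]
Z{n*u[n]} = z/(z-1)^2
By linearity: Z{5*n*u[n]} = 5z/(z-1)^2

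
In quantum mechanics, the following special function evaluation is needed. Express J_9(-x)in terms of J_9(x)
For integer n: J_n(-x)=(-1)^n J_n(x)
With n=9: J_9(-x)=(-1)^9 J_9(x)=-J_9(x)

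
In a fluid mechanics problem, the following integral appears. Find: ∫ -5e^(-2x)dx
Since d/dx[e^(-2x)]=-2e^(-2x), we get 5/2 e^(-2x) + C

Answer: (5/2)e^(-2x) + C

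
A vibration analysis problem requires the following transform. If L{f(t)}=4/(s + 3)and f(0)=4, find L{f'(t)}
L{f'(t)} = s·F(s) - f(0) = 4s/(s+3)-4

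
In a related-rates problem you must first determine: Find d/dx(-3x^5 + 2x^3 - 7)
Power rule: d/dx(ax^n) = n·a·x^(n-1)
Term by term: -15·x^4 + 6·x^2

Answer: -15x^4 + 6x^2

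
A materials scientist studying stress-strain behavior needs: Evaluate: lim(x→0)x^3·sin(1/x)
Squeeze theorem: -|x^3| ≤ x^3·sin(1/x) ≤ |x^3|
Since x^3 → 0 as x → 0, by squeeze theorem the limit is 0

Answer: 0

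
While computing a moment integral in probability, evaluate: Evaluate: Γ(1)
Γ(n)=(n-1)! for positive integers
Γ(1)=0!=1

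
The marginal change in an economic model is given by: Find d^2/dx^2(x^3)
Apply power rule 2 times:
d^1: 3x^2
d^2: 6x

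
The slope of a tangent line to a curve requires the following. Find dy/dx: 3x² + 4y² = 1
Differentiate: 6x + 8y·(dy/dx) = 0
dy/dx = -6x/(8y) = -(3/4)·(x/y)

Answer: dy/dx = -(3/4)·(x/y)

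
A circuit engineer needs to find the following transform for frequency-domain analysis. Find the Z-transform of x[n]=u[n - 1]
Using the time-shift property: Z{u[n-1]} = z^(-1) * z/(z-1)
= z^(0)/(z-1)

Answer: 1/(z-1)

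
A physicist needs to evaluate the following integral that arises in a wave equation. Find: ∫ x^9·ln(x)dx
By parts: u = ln(x), dv = x^9 dx
du = 1/x dx, v = x^10/10
= x^10·ln(x)/10 - ∫ x^9/10 dx
= x^10·ln(x)/10 - x^10/100 + C

Answer: x^10(ln(x)/10 - 1/100) + C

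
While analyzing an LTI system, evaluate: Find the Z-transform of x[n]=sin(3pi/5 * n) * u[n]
Z{sin(w0 * n) * u[n]}=z * sin(w0)/(z^2 - 2z * cos(w0) + 1)
With w0=3pi/5: X(z)=z * sin(3pi/5)/(z^2 - 2z * cos(3pi/5) + 1)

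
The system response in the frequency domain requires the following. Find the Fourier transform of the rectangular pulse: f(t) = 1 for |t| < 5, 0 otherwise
F(omega)=integral from -5 to 5 of e^(-j * omega * t) dt
=2 * sin(5 * omega)/omega=10 * sinc(5 * omega/pi)

Answer: 2 * sin(5 * omega)/omega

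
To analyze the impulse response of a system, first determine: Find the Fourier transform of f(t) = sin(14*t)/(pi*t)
sin(W * t)/(pi * t)=(W/pi) * sinc(W * t/pi) is the impulse response of the ideal low-pass filter with cutoff W (here W=14).
Its Fourier transform is a rectangular function:
F(omega)=1 for |omega| < 14, 0 otherwise

Answer: rect(omega/28) [i.e., 1 for |omega| < 14, 0 otherwise]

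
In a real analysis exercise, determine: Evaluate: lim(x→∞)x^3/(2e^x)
Apply L'Hôpital 3 times (∞/∞ each time):
Eventually get 3!/(2e^x) → 0

Answer: 0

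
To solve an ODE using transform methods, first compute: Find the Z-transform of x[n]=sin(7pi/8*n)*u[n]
Z{sin(w0*n)*u[n]}=z*sin(w0)/(z^2 - 2z*cos(w0) + 1)
With w0=7pi/8: X(z)=z*sin(7pi/8)/(z^2 - 2z*cos(7pi/8) + 1)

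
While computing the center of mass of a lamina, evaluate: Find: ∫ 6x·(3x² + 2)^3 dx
Let u = 3x²+2, du = 6x dx
∫ u^3 du = u^4/4+C

Answer: (3x²+2)^4/4+C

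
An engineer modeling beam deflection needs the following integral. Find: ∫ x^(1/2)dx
Power rule: ∫ x^(1/2) dx = x^(3/2)/(3/2)+C

Answer: (2/3)·x^(3/2)+C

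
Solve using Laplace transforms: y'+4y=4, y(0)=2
Take L of both sides: sY(s)-2+4Y(s)=4/s
Y(s)(s+4)=4/s+2
Y(s)=4/(s(s+4))+2/(s+4)
Partial fractions: 4/(s(s+4))=1/s - 1/(s+4)
So Y(s)=1/s+1/(s+4)
Inverse transform (L^(-1){1/s}=1, L^(-1){1/(s+4)}=e^(-4t)):

Answer: y(t)=1+e^(-4t)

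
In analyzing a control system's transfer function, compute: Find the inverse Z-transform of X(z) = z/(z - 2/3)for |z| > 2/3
Standard pair: z/(z-a) <-> a^n * u[n] for causal signals
With a=2/3: x[n]=(2/3)^n * u[n]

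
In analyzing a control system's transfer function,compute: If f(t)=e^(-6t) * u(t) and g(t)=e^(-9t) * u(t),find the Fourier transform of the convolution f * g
By the convolution theorem: F{f * g}=F(omega) * G(omega)
F(omega)=1/(6 + j * omega), G(omega)=1/(9 + j * omega)
F{f * g}=1/((6 + j * omega)(9 + j * omega))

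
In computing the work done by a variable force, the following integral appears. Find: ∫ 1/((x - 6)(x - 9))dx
Partial fractions: 1/((x-6)(x-9)) = A/(x-6)+B/(x-9)
A = -1/3, B = 1/3
∫ [-1/3· 1/(x-6)+1/3· 1/(x-9)] dx
= (1/3)[ln|x-9| - ln|x-6|]+C

Answer: (1/3)·ln|(x-9)/(x-6)|+C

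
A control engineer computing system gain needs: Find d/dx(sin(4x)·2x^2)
Product rule: (fg)' = f'g+fg'
f = sin(4x), f' = 4·cos(4x)
g = 2x^2, g' = 4x

Answer: 8·cos(4x)·x^2+4·sin(4x)·x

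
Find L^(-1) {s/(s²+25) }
L^(-1){s/(s²+w²)} = cos(wt)
Here w = 5

Answer: cos(5t)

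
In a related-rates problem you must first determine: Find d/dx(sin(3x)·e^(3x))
Product rule: (fg)' = f'g+fg'
f = sin(3x), f' = 3·cos(3x)
g = e^(3x), g' = 3·e^(3x)

Answer: 3·cos(3x)·e^(3x)+3·sin(3x)·e^(3x)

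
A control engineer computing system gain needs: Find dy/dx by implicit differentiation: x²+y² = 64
Differentiate both sides: 2x+2y·(dy/dx)=0
Solve: dy/dx=-2x/(2y)=-x/y

Answer: dy/dx=-x/y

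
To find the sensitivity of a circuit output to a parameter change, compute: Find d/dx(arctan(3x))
d/dx[arctan(u)]=u'/(1+u²), u=3x, u'=3

Answer: 3/(1+9x²)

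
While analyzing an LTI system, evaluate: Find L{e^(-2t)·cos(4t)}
First shifting: L{e^(at)f(t)} = F(s-a)
L{cos(4t)} = s/(s² + 16)
Shift: (s + 2)/((s + 2)² + 16)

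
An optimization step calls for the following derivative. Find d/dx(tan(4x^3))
Chain rule: d/dx[tan(u)]=sec²(u)·u' where u=4x^3
u'=12x^2

Answer: 12x^2·sec²(4x^3)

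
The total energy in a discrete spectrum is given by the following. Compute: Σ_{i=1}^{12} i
Using formula: Σ i^1 = n(n+1)/2 = 12·13/2 = 78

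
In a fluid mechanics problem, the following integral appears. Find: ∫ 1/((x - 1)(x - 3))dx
Partial fractions: 1/((x-1)(x-3)) = A/(x-1)+B/(x-3)
A = -1/2, B = 1/2
∫ [-1/2· 1/(x-1)+1/2· 1/(x-3)] dx
= (1/2)[ln|x-3| - ln|x-1|]+C

Answer: (1/2)·ln|(x-3)/(x-1)|+C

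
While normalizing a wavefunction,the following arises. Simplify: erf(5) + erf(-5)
erf is odd: erf(-5)=-erf(5)
erf(5) + erf(-5)=erf(5) - erf(5)=0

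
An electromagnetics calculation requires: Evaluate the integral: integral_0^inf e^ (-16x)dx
integral_0^inf e^(-16x) dx = [-1/16 * e^(-16x)]_0^inf
= 0 - (-1/16) = 1/16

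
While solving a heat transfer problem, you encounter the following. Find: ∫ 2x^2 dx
Using power rule: ∫ 2x^2 dx = 2/3 x^3+C = (2/3)x^3+C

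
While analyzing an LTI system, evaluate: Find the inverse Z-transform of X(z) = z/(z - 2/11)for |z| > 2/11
Standard pair: z/(z-a) <-> a^n*u[n] for causal signals
With a = 2/11: x[n] = (2/11)^n*u[n]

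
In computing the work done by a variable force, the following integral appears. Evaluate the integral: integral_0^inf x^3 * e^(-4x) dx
This is a Gamma integral. Substitute u = 4x (du = 4 dx):
integral_0^inf x^3*e^(-4x) dx = (1/4^4) integral_0^inf u^3*e^(-u) du
= Gamma(4)/4^4 = 3!/4^4 = 6/256

Answer: 3/128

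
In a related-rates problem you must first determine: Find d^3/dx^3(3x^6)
Apply power rule 3 times:
d^1: 18x^5
d^2: 90x^4
d^3: 360x^3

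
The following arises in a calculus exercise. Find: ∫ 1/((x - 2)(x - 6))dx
Partial fractions: 1/((x-2)(x-6)) = A/(x-2)+B/(x-6)
A = -1/4, B = 1/4
∫ [-1/4· 1/(x-2)+1/4· 1/(x-6)] dx
= (1/4)[ln|x-6| - ln|x-2|]+C

Answer: (1/4)·ln|(x-6)/(x-2)|+C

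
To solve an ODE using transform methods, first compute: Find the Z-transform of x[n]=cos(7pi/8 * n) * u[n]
Z{cos(w0*n)*u[n]} = z(z - cos(w0))/(z^2-2z*cos(w0)+1)
With w0 = 7pi/8: X(z) = z(z - cos(7pi/8))/(z^2-2z*cos(7pi/8)+1)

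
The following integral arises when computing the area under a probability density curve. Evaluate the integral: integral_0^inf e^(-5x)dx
integral_0^inf e^(-5x) dx = [-1/5 * e^(-5x)]_0^inf
= 0 - (-1/5) = 1/5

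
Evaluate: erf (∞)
erf(∞) = 1 (the error function converges to 1)

Answer: 1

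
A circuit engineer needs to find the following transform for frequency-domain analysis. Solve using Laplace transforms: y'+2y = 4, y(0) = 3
Take L of both sides: sY(s) - 3 + 2Y(s)=4/s
Y(s)(s + 2)=4/s + 3
Y(s)=4/(s(s + 2)) + 3/(s + 2)
Partial fractions: 4/(s(s + 2))=2/s - 2/(s + 2)
So Y(s)=2/s + 1/(s + 2)
Inverse transform (L^(-1){1/s}=1, L^(-1){1/(s + 2)}=e^(-2t)):

Answer: y(t)=2 + e^(-2t)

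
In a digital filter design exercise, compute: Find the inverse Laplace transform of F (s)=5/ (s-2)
L^(-1){5/(s-a)}=c·e^(at)
Here a=2, c=5

Answer: 5e^(2t)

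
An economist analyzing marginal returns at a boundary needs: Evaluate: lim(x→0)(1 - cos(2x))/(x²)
Using 1-cos(u) ≈ u²/2 for small u:
(1-cos(2x)) ≈ (2x)²/2 = 4x²/2
So limit = 4/(2·1) = 2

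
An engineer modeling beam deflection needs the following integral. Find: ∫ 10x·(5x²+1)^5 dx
Let u=5x²+1, du=10x dx
∫ u^5 du=u^6/6+C

Answer: (5x²+1)^6/6+C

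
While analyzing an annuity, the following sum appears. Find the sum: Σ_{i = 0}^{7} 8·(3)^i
Geometric series: S = a(1 - r^n)/(1 - r)
a = 8, r = 3, n = 8
S = 8(1 - 6561)/-2 = 26240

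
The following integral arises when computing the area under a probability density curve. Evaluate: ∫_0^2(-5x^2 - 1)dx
Step 1: Find antiderivative F(x) = (-5/3)x^3 - x
Step 2: F(2) - F(0) = -46/3 - (0) = -46/3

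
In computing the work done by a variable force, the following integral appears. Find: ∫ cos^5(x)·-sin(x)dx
Let u = cos(x), du = -sin(x) dx
∫ u^5 du = u^6/6 + C

Answer: cos^6(x)/6 + C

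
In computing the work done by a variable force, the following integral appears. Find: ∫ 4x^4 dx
Using power rule: ∫ 4x^4 dx = 4/5 x^5+C = (4/5)x^5+C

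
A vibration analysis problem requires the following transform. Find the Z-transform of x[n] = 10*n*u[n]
Z{n*u[n]}=z/(z-1)^2
By linearity: Z{10*n*u[n]}=10z/(z-1)^2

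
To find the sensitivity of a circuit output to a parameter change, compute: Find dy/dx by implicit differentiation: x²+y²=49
Differentiate both sides: 2x + 2y·(dy/dx) = 0
Solve: dy/dx = -2x/(2y) = -x/y

Answer: dy/dx = -x/y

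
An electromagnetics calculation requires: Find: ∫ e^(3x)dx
Since d/dx[e^(3x)]=3e^(3x), we get 1/3 e^(3x)+C

Answer: (1/3)e^(3x)+C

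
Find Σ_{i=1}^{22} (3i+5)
=3·Σ i+5·22=3·253+110=869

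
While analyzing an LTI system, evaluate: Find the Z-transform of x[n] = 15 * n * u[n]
Z{n * u[n]} = z/(z-1)^2
By linearity: Z{15 * n * u[n]} = 15z/(z-1)^2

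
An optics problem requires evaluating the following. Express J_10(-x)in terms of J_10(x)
For integer n: J_n(-x) = (-1)^n J_n(x)
With n = 10: J_10(-x) = (-1)^10 J_10(x) = J_10(x)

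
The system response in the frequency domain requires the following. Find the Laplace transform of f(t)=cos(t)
L{cos(wt)}=s/(s²+w²)
L{cos(t)}=s/(s²+1)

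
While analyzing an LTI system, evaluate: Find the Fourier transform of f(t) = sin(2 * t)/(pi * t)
sin(W * t)/(pi * t) = (W/pi) * sinc(W * t/pi) is the impulse response of the ideal low-pass filter with cutoff W (here W = 2).
Its Fourier transform is a rectangular function:
F(omega) = 1 for |omega| < 2, 0 otherwise

Answer: rect(omega/4) [i.e., 1 for |omega| < 2, 0 otherwise]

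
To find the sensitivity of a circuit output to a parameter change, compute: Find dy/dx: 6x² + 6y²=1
Differentiate: 12x + 12y·(dy/dx)=0
dy/dx=-12x/(12y)=-1·(x/y)

Answer: dy/dx=-1·(x/y)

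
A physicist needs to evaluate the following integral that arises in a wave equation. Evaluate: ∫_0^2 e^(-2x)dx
Antiderivative: (1/(-2))e^(-2x)
Evaluate: (1/(-2))(e^-4 - 1)

Answer: (e^-4 - 1)/(-2)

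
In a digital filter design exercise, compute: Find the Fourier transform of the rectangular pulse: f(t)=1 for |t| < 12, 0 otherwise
F(omega)=integral from -12 to 12 of e^(-j * omega * t) dt
=2 * sin(12 * omega)/omega=24 * sinc(12 * omega/pi)

Answer: 2 * sin(12 * omega)/omega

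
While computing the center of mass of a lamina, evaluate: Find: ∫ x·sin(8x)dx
By parts: u = x, dv = sin(8x) dx
du = dx, v = -cos(8x)/8
= -x·cos(8x)/8+sin(8x)/8²+C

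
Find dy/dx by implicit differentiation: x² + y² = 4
Differentiate both sides: 2x+2y·(dy/dx) = 0
Solve: dy/dx = -2x/(2y) = -x/y

Answer: dy/dx = -x/y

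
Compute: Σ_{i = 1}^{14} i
Using formula: Σ i^1=n(n+1)/2=14·15/2=105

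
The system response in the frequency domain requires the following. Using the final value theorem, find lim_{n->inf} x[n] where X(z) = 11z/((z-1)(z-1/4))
Final value theorem: lim x[n]=lim_{z->1} (z-1)*X(z)
(z-1)*X(z)=11z/(z-1/4)
As z->1: 11/(1 - 1/4)=11/(3/4)=44/3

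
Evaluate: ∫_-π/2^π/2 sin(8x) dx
Antiderivative: -cos(8x)/8
Evaluate at bounds: [-cos(8·π/2)/8] - [-cos(8·-π/2)/8]
= (-(1) + (1))/8 = 0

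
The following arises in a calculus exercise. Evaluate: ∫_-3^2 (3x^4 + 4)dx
Step 1: Find antiderivative F(x) = (3/5)x^5 + 4x
Step 2: F(2) - F(-3) = 136/5 - (-789/5) = 185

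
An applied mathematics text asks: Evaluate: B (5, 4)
B(x,y) = Γ(x)Γ(y)/Γ(x + y) = (x-1)!(y-1)!/(x + y-1)!
B(5,4) = 4!·3!/8! = 1/280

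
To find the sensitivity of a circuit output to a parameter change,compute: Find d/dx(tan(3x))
Chain rule: d/dx[tan(u)] = sec²(u)·u' where u = 3x
u' = 3

Answer: 3·sec²(3x)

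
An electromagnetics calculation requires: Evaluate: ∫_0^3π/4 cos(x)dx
Antiderivative: sin(x)
Evaluate at bounds: [sin(1·3π/4)/1] - [sin(1·0)/1]
= ((√2/2) - (0))/1 = √2/2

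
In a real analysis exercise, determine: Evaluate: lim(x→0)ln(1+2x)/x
L'Hôpital (0/0): lim 2/(1+2x) / 1 = 2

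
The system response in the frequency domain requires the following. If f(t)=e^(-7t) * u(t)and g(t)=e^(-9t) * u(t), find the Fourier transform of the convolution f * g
By the convolution theorem: F{f * g} = F(omega) * G(omega)
F(omega) = 1/(7+j * omega), G(omega) = 1/(9+j * omega)
F{f * g} = 1/((7+j * omega)(9+j * omega))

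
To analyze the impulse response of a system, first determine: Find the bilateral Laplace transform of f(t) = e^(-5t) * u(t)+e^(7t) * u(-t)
For e^(-5t) * u(t): L=1/(s + 5), Re(s) > -5
For e^(7t) * u(-t): L=-1/(s-7), Re(s) < 7
Combined: F(s)=1/(s + 5) - 1/(s-7), -5 < Re(s) < 7

Answer: 1/(s + 5) - 1/(s-7), ROC: -5 < Re(s) < 7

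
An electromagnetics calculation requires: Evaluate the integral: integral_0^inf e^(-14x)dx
integral_0^inf e^(-14x) dx = [-1/14*e^(-14x)]_0^inf
= 0 - (-1/14) = 1/14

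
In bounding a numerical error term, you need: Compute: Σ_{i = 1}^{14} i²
Using formula: Σ i^2 = n(n+1)(2n+1)/6 = 14·15·29/6 = 1015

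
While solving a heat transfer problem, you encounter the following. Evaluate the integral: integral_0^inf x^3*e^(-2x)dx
This is a Gamma integral. Substitute u=2x (du=2 dx):
integral_0^inf x^3 * e^(-2x) dx=(1/2^4) integral_0^inf u^3 * e^(-u) du
=Gamma(4)/2^4=3!/2^4=6/16

Answer: 3/8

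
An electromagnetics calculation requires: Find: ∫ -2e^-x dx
Since d/dx[e^-x] = - e^-x, we get 2e^-x+C

Answer: 2e^-x+C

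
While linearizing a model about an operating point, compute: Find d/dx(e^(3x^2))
Chain rule: d/dx[e^u] = e^u · u' where u = 3x^2
u' = 6x

Answer: 6x·e^(3x^2)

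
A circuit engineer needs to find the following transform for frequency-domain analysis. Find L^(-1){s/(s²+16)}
L^(-1){s/(s² + w²)}=cos(wt)
Here w=4

Answer: cos(4t)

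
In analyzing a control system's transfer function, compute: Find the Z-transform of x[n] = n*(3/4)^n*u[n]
Using the property Z{n*a^n*u[n]} = az/(z-a)^2
With a = 3/4: X(z) = (3/4)z/(z - 3/4)^2, |z| > 3/4

Answer: (3/4)z/(z - 3/4)^2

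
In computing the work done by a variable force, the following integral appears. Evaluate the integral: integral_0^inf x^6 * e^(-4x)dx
This is a Gamma integral. Substitute u=4x (du=4 dx):
integral_0^inf x^6*e^(-4x) dx=(1/4^7) integral_0^inf u^6*e^(-u) du
=Gamma(7)/4^7=6!/4^7=720/16384

Answer: 45/1024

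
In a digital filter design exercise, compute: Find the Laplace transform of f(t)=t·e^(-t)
L{t·e^(at)}=1/(s-a)²
L{t·e^(-t)}=1/(s+1)²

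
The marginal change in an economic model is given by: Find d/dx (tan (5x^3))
Chain rule: d/dx[tan(u)] = sec²(u)·u' where u = 5x^3
u' = 15x^2

Answer: 15x^2·sec²(5x^3)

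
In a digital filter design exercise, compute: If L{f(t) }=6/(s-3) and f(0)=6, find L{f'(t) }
L{f'(t)}=s·F(s) - f(0)=6s/(s-3) - 6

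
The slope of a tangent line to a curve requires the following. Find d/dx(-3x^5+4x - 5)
Power rule: d/dx(ax^n)=n·a·x^(n-1)
Term by term: -15·x^4+4

Answer: -15x^4+4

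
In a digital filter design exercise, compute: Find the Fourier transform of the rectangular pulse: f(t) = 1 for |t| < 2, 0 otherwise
F(omega)=integral from -2 to 2 of e^(-j*omega*t) dt
=2*sin(2*omega)/omega=4*sinc(2*omega/pi)

Answer: 2*sin(2*omega)/omega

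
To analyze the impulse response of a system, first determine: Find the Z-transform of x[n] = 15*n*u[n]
Z{n * u[n]} = z/(z-1)^2
By linearity: Z{15 * n * u[n]} = 15z/(z-1)^2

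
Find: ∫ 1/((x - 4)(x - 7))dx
Partial fractions: 1/((x-4)(x-7)) = A/(x-4) + B/(x-7)
A = -1/3, B = 1/3
∫ [-1/3· 1/(x-4) + 1/3· 1/(x-7)] dx
= (1/3)[ln|x-7| - ln|x-4|] + C

Answer: (1/3)·ln|(x-7)/(x-4)| + C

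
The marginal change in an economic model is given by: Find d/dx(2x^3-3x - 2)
Power rule: d/dx(ax^n) = n·a·x^(n-1)
Term by term: 6·x^2-3

Answer: 6x^2-3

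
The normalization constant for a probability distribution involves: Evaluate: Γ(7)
Γ(n)=(n-1)! for positive integers
Γ(7)=6!=720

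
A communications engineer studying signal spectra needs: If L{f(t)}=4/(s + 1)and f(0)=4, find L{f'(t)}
L{f'(t)}=s·F(s) - f(0)=4s/(s + 1) - 4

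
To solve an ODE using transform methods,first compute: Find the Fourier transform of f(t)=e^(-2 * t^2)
The Fourier transform of a Gaussian e^(-a*t^2) is sqrt(pi/a)*e^(-omega^2/(4a)).
With a=2: F(omega)=sqrt(pi/2)*e^(-omega^2/8)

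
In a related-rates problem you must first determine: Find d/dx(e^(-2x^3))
Chain rule: d/dx[e^u] = e^u · u' where u = -2x^3
u' = -6x^2

Answer: -6x^2·e^(-2x^3)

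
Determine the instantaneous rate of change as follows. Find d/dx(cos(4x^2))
Chain rule: d/dx[cos(u)]=-sin(u)·u' where u=4x^2
u'=8x

Answer: -8x·sin(4x^2)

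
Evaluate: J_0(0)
J_0(0)=1 (Bessel function of first kind at origin)

Answer: 1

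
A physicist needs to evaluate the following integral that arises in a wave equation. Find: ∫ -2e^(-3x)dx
Since d/dx[e^(-3x)]=-3e^(-3x), we get 2/3 e^(-3x)+C

Answer: (2/3)e^(-3x)+C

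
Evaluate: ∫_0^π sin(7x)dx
Antiderivative: -cos(7x)/7
Evaluate at bounds: [-cos(7·π)/7] - [-cos(7·0)/7]
= (-(-1)+(1))/7 = 2/7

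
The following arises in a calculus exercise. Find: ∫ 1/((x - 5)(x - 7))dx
Partial fractions: 1/((x-5)(x-7))=A/(x-5) + B/(x-7)
A=-1/2, B=1/2
∫ [-1/2· 1/(x-5) + 1/2· 1/(x-7)] dx
=(1/2)[ln|x-7| - ln|x-5|] + C

Answer: (1/2)·ln|(x-7)/(x-5)| + C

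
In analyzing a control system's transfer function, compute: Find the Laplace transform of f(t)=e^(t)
L{e^(at)}=1/(s-a)
L{e^(t)}=1/(s-1)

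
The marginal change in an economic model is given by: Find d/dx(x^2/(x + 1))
Quotient rule: (f/g)'=(f'g - fg')/g²
f=x^2, f'=2x
g=x + 1, g'=1

Answer: (2x·(x + 1) - x^2)/(x + 1)²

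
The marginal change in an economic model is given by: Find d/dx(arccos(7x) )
d/dx[arccos(u)] = -u'/√(1-u²), u = 7x, u' = 7

Answer: -7/√(1-49x²)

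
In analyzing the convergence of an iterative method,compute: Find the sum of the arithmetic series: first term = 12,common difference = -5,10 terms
Last term: a_n = 12+(10-1)·-5 = -33
Sum = n(a_1+a_n)/2 = 10(12+(-33))/2 = -105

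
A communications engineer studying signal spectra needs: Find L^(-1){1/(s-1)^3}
L^(-1){1/(s-a)^n} = t^(n-1)·e^(at)/(n-1)!
Here a = 1, n = 3: t^2·e^(t)/2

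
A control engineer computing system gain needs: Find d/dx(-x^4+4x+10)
Power rule: d/dx(ax^n)=n·a·x^(n-1)
Term by term: -4·x^3+4

Answer: -4x^3+4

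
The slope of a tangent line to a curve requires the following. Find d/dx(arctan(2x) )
d/dx[arctan(u)] = u'/(1 + u²), u = 2x, u' = 2

Answer: 2/(1 + 4x²)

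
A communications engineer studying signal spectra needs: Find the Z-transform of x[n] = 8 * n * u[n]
Z{n*u[n]}=z/(z-1)^2
By linearity: Z{8*n*u[n]}=8z/(z-1)^2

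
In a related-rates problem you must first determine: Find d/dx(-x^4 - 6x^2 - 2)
Power rule: d/dx(ax^n)=n·a·x^(n-1)
Term by term: -4·x^3 - 12·x

Answer: -4x^3 - 12x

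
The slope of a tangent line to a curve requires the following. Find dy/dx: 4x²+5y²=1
Differentiate: 8x+10y·(dy/dx)=0
dy/dx=-8x/(10y)=-(4/5)·(x/y)

Answer: dy/dx=-(4/5)·(x/y)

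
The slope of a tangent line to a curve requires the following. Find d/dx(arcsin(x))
d/dx[arcsin(u)] = u'/√(1-u²), u = x, u' = 1

Answer: 1/√(1-x²)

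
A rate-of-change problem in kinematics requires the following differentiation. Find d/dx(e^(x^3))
Chain rule: d/dx[e^u] = e^u · u' where u = x^3
u' = 3x^2

Answer: 3x^2·e^(x^3)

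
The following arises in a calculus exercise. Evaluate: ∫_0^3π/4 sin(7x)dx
Antiderivative: -cos(7x)/7
Evaluate at bounds: [-cos(7·3π/4)/7] - [-cos(7·0)/7]
= (-(-√2/2)+(1))/7 = 1/7+√2/14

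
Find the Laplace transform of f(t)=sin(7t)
L{sin(wt)}=w/(s²+w²)
L{sin(7t)}=7/(s²+49)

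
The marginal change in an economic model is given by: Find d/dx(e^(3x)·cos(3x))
Product rule: (fg)'=f'g+fg'
f=e^(3x), f'=3·e^(3x)
g=cos(3x), g'=-3·sin(3x)

Answer: 3·e^(3x)·cos(3x)-3·e^(3x)·sin(3x)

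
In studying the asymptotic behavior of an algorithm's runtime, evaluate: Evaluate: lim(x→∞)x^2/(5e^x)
Apply L'Hôpital 2 times (∞/∞ each time):
Eventually get 2!/(5e^x) → 0

Answer: 0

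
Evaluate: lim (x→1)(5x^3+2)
Polynomial is continuous, so substitute x = 1:
5·1^3+2 = 7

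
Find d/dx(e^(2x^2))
Chain rule: d/dx[e^u]=e^u · u' where u=2x^2
u'=4x

Answer: 4x·e^(2x^2)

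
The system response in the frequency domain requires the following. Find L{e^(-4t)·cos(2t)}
First shifting: L{e^(at)f(t)}=F(s-a)
L{cos(2t)}=s/(s²+4)
Shift: (s+4)/((s+4)²+4)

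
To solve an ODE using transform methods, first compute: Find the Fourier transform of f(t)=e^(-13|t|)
Using the standard pair: F{e^(-a|t|)} = 2a/(a^2+omega^2)
With a = 13: F(omega) = 26/(169+omega^2)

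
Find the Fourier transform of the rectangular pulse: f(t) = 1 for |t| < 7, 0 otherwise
F(omega) = integral from -7 to 7 of e^(-j*omega*t) dt
= 2*sin(7*omega)/omega = 14*sinc(7*omega/pi)

Answer: 2*sin(7*omega)/omega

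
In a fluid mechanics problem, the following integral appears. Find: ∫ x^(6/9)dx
Power rule: ∫ x^(2/3) dx=x^(5/3)/(5/3)+C

Answer: (3/5)·x^(5/3)+C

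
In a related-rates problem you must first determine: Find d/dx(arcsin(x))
d/dx[arcsin(u)] = u'/√(1-u²), u = x, u' = 1

Answer: 1/√(1-x²)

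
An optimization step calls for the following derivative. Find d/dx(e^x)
Chain rule: d/dx[e^u] = e^u · u' where u = x
u' = 1

Answer: 1·e^x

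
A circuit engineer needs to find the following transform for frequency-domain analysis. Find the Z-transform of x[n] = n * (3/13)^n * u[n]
Using the property Z{n * a^n * u[n]}=az/(z-a)^2
With a=3/13: X(z)=(3/13)z/(z - 3/13)^2, |z| > 3/13

Answer: (3/13)z/(z - 3/13)^2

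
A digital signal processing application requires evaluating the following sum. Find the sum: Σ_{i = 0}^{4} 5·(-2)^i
Geometric series: S = a(1 - r^n)/(1 - r)
a = 5, r = -2, n = 5
S = 5(1 + 32)/3 = 55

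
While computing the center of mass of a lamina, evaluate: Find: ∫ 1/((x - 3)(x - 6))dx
Partial fractions: 1/((x-3)(x-6))=A/(x-3)+B/(x-6)
A=-1/3, B=1/3
∫ [-1/3· 1/(x-3)+1/3· 1/(x-6)] dx
=(1/3)[ln|x-6| - ln|x-3|]+C

Answer: (1/3)·ln|(x-6)/(x-3)|+C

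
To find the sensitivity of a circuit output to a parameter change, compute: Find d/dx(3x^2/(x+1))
Quotient rule: (f/g)'=(f'g - fg')/g²
f=3x^2, f'=6x
g=x + 1, g'=1

Answer: (6x·(x + 1) - 3x^2)/(x + 1)²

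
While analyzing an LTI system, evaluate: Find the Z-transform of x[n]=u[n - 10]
Using the time-shift property: Z{u[n-10]}=z^(-10)*z/(z-1)
=z^(-9)/(z-1)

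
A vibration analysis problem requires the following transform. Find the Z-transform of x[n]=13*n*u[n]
Z{n * u[n]} = z/(z-1)^2
By linearity: Z{13 * n * u[n]} = 13z/(z-1)^2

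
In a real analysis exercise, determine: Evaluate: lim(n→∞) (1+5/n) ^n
This is the definition of e^5: lim(1+5/n)^n=e^5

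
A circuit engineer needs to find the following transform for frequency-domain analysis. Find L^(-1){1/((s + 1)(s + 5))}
Partial fractions: 1/((s+1)(s+5))=A/(s+1)+B/(s+5)
Cover-up: A=1/(s+5)|_{s=-1}=1/4; B=1/(s+1)|_{s=-5}=-1/4
L^(-1)=(1/4)e^(-t) - (1/4)e^(-5t)

Answer: (1/4)(e^(-t) - e^(-5t))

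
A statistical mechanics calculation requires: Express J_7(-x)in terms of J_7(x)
For integer n: J_n(-x)=(-1)^n J_n(x)
With n=7: J_7(-x)=(-1)^7 J_7(x)=-J_7(x)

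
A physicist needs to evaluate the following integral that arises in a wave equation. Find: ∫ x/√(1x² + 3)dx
Let u = x² + 3, du = 2x dx
∫ (1/2)·u^(-1/2) du = √u + C

Answer: √(x² + 3) + C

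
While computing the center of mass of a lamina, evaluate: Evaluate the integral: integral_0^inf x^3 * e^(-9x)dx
This is a Gamma integral. Substitute u = 9x (du = 9 dx):
integral_0^inf x^3 * e^(-9x) dx = (1/9^4) integral_0^inf u^3 * e^(-u) du
= Gamma(4)/9^4 = 3!/9^4 = 6/6561

Answer: 2/2187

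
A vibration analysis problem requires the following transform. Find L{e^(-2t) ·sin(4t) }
First shifting: L{e^(at)f(t)} = F(s-a)
L{sin(4t)} = 4/(s²+16)
Shift: 4/((s+2)²+16)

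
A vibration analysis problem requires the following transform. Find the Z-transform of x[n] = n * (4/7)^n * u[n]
Using the property Z{n*a^n*u[n]} = az/(z-a)^2
With a = 4/7: X(z) = (4/7)z/(z - 4/7)^2, |z| > 4/7

Answer: (4/7)z/(z - 4/7)^2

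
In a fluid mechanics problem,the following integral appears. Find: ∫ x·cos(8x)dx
By parts: u = x, dv = cos(8x) dx
du = dx, v = sin(8x)/8
= x·sin(8x)/8+cos(8x)/8²+C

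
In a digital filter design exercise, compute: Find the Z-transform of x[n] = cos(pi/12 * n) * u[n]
Z{cos(w0*n)*u[n]} = z(z - cos(w0))/(z^2-2z*cos(w0)+1)
With w0 = pi/12: X(z) = z(z - cos(pi/12))/(z^2-2z*cos(pi/12)+1)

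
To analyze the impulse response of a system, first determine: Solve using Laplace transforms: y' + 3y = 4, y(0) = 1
Take L of both sides: sY(s) - 1 + 3Y(s) = 4/s
Y(s)(s + 3) = 4/s + 1
Y(s) = 4/(s(s + 3)) + 1/(s + 3)
Partial fractions: 4/(s(s + 3)) = (4/3)/s - (4/3)/(s + 3)
So Y(s) = (4/3)/s - (1/3)/(s + 3)
Inverse transform (L^(-1){1/s} = 1, L^(-1){1/(s + 3)} = e^(-3t)):

Answer: y(t) = 4/3 - (1/3)·e^(-3t)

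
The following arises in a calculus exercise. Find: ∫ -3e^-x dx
Since d/dx[e^-x]=- e^-x, we get 3e^-x+C

Answer: 3e^-x+C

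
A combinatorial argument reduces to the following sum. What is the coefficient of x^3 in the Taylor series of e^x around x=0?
Taylor series of e^x=Σ x^n/n!
Coefficient of x^3=1/3!=1/6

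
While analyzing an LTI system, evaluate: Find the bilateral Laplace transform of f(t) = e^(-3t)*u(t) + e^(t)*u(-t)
For e^(-3t) * u(t): L = 1/(s+3), Re(s) > -3
For e^(t) * u(-t): L = -1/(s-1), Re(s) < 1
Combined: F(s) = 1/(s+3)-1/(s-1), -3 < Re(s) < 1

Answer: 1/(s+3)-1/(s-1), ROC: -3 < Re(s) < 1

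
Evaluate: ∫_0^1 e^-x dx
Antiderivative: -e^-x
Evaluate: -(e^-1 - 1)

Answer: (e^-1 - 1)/(-1)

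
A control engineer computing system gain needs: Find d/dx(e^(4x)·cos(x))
Product rule: (fg)'=f'g+fg'
f=e^(4x), f'=4·e^(4x)
g=cos(x), g'=-sin(x)

Answer: 4·e^(4x)·cos(x) - e^(4x)·sin(x)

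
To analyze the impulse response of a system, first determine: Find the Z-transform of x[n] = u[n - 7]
Using the time-shift property: Z{u[n-7]} = z^(-7)*z/(z-1)
= z^(-6)/(z-1)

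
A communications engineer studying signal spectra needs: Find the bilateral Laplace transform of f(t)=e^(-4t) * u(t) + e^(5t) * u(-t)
For e^(-4t)*u(t): L = 1/(s + 4), Re(s) > -4
For e^(5t)*u(-t): L = -1/(s-5), Re(s) < 5
Combined: F(s) = 1/(s + 4) - 1/(s-5), -4 < Re(s) < 5

Answer: 1/(s + 4) - 1/(s-5), ROC: -4 < Re(s) < 5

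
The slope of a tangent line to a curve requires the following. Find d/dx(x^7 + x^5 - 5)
Power rule: d/dx(ax^n) = n·a·x^(n-1)
Term by term: 7·x^6+5·x^4

Answer: 7x^6+5x^4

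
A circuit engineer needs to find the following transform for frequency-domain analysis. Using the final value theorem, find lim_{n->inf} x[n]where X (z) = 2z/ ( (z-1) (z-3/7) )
Final value theorem: lim x[n]=lim_{z->1} (z-1)*X(z)
(z-1)*X(z)=2z/(z-3/7)
As z->1: 2/(1 - 3/7)=2/(4/7)=7/2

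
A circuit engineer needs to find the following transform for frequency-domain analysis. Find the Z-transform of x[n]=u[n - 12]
Using the time-shift property: Z{u[n-12]} = z^(-12) * z/(z-1)
= z^(-11)/(z-1)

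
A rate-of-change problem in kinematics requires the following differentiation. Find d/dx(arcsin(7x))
d/dx[arcsin(u)]=u'/√(1-u²), u=7x, u'=7

Answer: 7/√(1-49x²)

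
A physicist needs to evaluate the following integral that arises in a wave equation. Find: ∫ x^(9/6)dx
Power rule: ∫ x^(3/2) dx=x^(5/2)/(5/2)+C

Answer: (2/5)·x^(5/2)+C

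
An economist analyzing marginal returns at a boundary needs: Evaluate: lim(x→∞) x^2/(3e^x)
Apply L'Hôpital 2 times (∞/∞ each time):
Eventually get 2!/(3e^x) → 0

Answer: 0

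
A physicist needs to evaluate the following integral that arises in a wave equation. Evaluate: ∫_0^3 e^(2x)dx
Antiderivative: (1/2)e^(2x)
Evaluate: (1/2)(e^6-1)

Answer: (e^6-1)/2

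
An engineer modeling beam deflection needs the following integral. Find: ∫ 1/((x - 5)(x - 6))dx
Partial fractions: 1/((x-5)(x-6))=A/(x-5) + B/(x-6)
A=-1, B=1
∫ [-1· 1/(x-5) + 1· 1/(x-6)] dx
=(1)[ln|x-6| - ln|x-5|] + C

Answer: ln|(x-6)/(x-5)| + C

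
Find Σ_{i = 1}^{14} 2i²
=2·n(n + 1)(2n + 1)/6=2·14·15·29/6=2030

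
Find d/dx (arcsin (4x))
d/dx[arcsin(u)]=u'/√(1-u²), u=4x, u'=4

Answer: 4/√(1-16x²)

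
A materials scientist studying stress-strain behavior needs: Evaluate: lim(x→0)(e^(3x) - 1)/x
L'Hôpital (0/0): lim 3e^(3x)/1 = 3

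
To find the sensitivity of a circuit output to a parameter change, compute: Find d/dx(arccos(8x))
d/dx[arccos(u)] = -u'/√(1-u²), u = 8x, u' = 8

Answer: -8/√(1 - 64x²)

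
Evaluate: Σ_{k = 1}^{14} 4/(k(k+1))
Partial fractions: 4/(k(k + 1)) = 4/k - 4/(k + 1)
Telescoping sum: 4(1 - 1/15) = 4·14/15

Answer: 56/15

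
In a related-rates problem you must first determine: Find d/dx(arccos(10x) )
d/dx[arccos(u)] = -u'/√(1-u²), u = 10x, u' = 10

Answer: -10/√(1-100x²)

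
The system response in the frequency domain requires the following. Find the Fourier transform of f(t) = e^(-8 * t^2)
The Fourier transform of a Gaussian e^(-a * t^2) is sqrt(pi/a) * e^(-omega^2/(4a)).
With a=8: F(omega)=sqrt(pi/8) * e^(-omega^2/32)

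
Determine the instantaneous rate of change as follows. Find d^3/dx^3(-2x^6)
Apply power rule 3 times:
d^1: -12x^5
d^2: -60x^4
d^3: -240x^3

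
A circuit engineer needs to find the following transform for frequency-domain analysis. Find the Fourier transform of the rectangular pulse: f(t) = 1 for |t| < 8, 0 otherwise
F(omega) = integral from -8 to 8 of e^(-j*omega*t) dt
= 2*sin(8*omega)/omega = 16*sinc(8*omega/pi)

Answer: 2*sin(8*omega)/omega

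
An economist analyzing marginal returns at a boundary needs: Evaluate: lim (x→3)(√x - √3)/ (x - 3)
Multiply by conjugate (√x+√3)/(√x+√3):
=(x - 3)/((x - 3)(√x+√3))=1/(√x+√3)
As x → 3: 1/(2√3)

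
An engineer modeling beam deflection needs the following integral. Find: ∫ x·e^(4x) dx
Integration by parts: u = x, dv = e^(4x) dx
du = dx, v = e^(4x)/4
= x·e^(4x)/4 - ∫ e^(4x)/4 dx
= x·e^(4x)/4 - e^(4x)/16 + C

Answer: e^(4x)(x/4 - 1/16) + C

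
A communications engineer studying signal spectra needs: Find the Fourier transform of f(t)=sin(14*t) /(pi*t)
sin(W*t)/(pi*t)=(W/pi)*sinc(W*t/pi) is the impulse response of the ideal low-pass filter with cutoff W (here W=14).
Its Fourier transform is a rectangular function:
F(omega)=1 for |omega| < 14, 0 otherwise

Answer: rect(omega/28) [i.e., 1 for |omega| < 14, 0 otherwise]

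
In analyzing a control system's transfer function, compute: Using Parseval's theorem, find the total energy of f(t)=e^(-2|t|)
Parseval's theorem: E = integral |f(t)|^2 dt = (1/2pi) integral |F(omega)|^2 domega
E = integral_{-inf}^{inf} e^(-4|t|) dt = 2*integral_0^inf e^(-4t) dt = 2/(2*2) = 1/2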